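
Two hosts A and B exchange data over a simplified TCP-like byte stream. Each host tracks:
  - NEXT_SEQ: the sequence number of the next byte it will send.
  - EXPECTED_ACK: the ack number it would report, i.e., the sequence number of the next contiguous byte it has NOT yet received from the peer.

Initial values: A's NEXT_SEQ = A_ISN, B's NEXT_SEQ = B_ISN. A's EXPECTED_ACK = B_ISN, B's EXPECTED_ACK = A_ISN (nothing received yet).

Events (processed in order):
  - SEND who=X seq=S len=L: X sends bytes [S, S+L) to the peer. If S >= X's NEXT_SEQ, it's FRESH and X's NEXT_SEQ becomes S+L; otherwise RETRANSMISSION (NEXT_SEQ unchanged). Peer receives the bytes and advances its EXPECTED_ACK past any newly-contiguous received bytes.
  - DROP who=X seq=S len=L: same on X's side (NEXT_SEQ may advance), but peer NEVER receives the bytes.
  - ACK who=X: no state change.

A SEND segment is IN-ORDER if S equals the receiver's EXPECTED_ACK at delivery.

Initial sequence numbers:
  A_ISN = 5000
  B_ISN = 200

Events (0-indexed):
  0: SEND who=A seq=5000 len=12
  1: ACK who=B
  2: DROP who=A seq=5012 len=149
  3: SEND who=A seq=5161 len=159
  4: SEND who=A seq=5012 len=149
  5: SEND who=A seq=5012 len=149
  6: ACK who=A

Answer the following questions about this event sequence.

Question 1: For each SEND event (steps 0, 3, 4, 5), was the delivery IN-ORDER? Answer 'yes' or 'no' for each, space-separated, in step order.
Step 0: SEND seq=5000 -> in-order
Step 3: SEND seq=5161 -> out-of-order
Step 4: SEND seq=5012 -> in-order
Step 5: SEND seq=5012 -> out-of-order

Answer: yes no yes no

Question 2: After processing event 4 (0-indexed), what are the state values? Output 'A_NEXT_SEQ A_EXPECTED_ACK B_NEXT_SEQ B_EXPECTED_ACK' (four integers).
After event 0: A_seq=5012 A_ack=200 B_seq=200 B_ack=5012
After event 1: A_seq=5012 A_ack=200 B_seq=200 B_ack=5012
After event 2: A_seq=5161 A_ack=200 B_seq=200 B_ack=5012
After event 3: A_seq=5320 A_ack=200 B_seq=200 B_ack=5012
After event 4: A_seq=5320 A_ack=200 B_seq=200 B_ack=5320

5320 200 200 5320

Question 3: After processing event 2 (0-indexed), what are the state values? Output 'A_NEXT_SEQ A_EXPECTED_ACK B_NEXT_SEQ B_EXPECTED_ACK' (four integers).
After event 0: A_seq=5012 A_ack=200 B_seq=200 B_ack=5012
After event 1: A_seq=5012 A_ack=200 B_seq=200 B_ack=5012
After event 2: A_seq=5161 A_ack=200 B_seq=200 B_ack=5012

5161 200 200 5012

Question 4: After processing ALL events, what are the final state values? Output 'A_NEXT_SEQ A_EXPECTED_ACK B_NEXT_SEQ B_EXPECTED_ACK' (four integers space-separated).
Answer: 5320 200 200 5320

Derivation:
After event 0: A_seq=5012 A_ack=200 B_seq=200 B_ack=5012
After event 1: A_seq=5012 A_ack=200 B_seq=200 B_ack=5012
After event 2: A_seq=5161 A_ack=200 B_seq=200 B_ack=5012
After event 3: A_seq=5320 A_ack=200 B_seq=200 B_ack=5012
After event 4: A_seq=5320 A_ack=200 B_seq=200 B_ack=5320
After event 5: A_seq=5320 A_ack=200 B_seq=200 B_ack=5320
After event 6: A_seq=5320 A_ack=200 B_seq=200 B_ack=5320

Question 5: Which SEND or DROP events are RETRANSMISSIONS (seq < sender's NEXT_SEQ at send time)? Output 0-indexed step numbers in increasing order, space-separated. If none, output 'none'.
Answer: 4 5

Derivation:
Step 0: SEND seq=5000 -> fresh
Step 2: DROP seq=5012 -> fresh
Step 3: SEND seq=5161 -> fresh
Step 4: SEND seq=5012 -> retransmit
Step 5: SEND seq=5012 -> retransmit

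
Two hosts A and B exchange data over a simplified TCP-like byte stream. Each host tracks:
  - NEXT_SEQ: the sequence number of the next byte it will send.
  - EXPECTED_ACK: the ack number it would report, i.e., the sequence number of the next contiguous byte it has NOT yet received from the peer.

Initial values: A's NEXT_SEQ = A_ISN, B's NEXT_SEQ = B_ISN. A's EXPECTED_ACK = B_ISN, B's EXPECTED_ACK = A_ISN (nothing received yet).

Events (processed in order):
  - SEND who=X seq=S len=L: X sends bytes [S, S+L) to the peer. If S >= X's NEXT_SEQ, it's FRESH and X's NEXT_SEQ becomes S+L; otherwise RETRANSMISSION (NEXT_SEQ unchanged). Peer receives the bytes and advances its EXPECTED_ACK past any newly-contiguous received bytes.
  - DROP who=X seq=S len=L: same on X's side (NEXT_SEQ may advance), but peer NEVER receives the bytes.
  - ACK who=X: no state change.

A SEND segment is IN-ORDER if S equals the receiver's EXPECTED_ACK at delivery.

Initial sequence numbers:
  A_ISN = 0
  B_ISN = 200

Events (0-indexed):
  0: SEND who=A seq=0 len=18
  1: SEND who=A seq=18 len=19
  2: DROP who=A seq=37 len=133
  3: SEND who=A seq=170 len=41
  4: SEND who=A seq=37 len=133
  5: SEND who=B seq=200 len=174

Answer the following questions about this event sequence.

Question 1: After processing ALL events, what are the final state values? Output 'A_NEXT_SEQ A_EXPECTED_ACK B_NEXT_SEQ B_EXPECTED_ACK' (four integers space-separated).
Answer: 211 374 374 211

Derivation:
After event 0: A_seq=18 A_ack=200 B_seq=200 B_ack=18
After event 1: A_seq=37 A_ack=200 B_seq=200 B_ack=37
After event 2: A_seq=170 A_ack=200 B_seq=200 B_ack=37
After event 3: A_seq=211 A_ack=200 B_seq=200 B_ack=37
After event 4: A_seq=211 A_ack=200 B_seq=200 B_ack=211
After event 5: A_seq=211 A_ack=374 B_seq=374 B_ack=211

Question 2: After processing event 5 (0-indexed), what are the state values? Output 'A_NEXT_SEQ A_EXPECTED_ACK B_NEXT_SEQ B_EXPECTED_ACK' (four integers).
After event 0: A_seq=18 A_ack=200 B_seq=200 B_ack=18
After event 1: A_seq=37 A_ack=200 B_seq=200 B_ack=37
After event 2: A_seq=170 A_ack=200 B_seq=200 B_ack=37
After event 3: A_seq=211 A_ack=200 B_seq=200 B_ack=37
After event 4: A_seq=211 A_ack=200 B_seq=200 B_ack=211
After event 5: A_seq=211 A_ack=374 B_seq=374 B_ack=211

211 374 374 211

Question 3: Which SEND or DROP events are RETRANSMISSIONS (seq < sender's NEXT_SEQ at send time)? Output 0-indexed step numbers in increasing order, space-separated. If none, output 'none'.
Answer: 4

Derivation:
Step 0: SEND seq=0 -> fresh
Step 1: SEND seq=18 -> fresh
Step 2: DROP seq=37 -> fresh
Step 3: SEND seq=170 -> fresh
Step 4: SEND seq=37 -> retransmit
Step 5: SEND seq=200 -> fresh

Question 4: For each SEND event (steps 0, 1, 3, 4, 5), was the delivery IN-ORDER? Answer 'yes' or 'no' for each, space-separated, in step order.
Answer: yes yes no yes yes

Derivation:
Step 0: SEND seq=0 -> in-order
Step 1: SEND seq=18 -> in-order
Step 3: SEND seq=170 -> out-of-order
Step 4: SEND seq=37 -> in-order
Step 5: SEND seq=200 -> in-order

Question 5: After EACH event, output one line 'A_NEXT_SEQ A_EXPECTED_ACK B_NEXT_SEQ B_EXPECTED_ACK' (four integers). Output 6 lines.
18 200 200 18
37 200 200 37
170 200 200 37
211 200 200 37
211 200 200 211
211 374 374 211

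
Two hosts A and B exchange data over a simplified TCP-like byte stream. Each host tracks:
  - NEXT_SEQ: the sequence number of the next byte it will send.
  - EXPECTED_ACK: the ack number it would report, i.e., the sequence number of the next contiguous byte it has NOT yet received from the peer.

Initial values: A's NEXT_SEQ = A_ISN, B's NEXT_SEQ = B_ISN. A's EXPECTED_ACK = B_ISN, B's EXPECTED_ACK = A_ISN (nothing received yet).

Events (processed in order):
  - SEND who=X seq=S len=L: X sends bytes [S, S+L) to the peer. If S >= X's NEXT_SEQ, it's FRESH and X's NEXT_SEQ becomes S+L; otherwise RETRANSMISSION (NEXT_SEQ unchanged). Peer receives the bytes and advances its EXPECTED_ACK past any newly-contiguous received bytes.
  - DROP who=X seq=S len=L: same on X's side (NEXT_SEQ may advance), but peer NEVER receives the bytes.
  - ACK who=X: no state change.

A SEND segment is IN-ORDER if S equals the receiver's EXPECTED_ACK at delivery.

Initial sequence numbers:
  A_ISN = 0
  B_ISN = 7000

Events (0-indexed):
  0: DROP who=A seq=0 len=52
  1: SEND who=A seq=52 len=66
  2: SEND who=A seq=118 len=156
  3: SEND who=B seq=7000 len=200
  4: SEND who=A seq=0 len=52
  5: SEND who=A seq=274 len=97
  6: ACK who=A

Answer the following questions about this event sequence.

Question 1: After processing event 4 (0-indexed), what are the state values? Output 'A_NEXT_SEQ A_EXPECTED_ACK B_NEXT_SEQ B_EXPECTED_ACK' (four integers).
After event 0: A_seq=52 A_ack=7000 B_seq=7000 B_ack=0
After event 1: A_seq=118 A_ack=7000 B_seq=7000 B_ack=0
After event 2: A_seq=274 A_ack=7000 B_seq=7000 B_ack=0
After event 3: A_seq=274 A_ack=7200 B_seq=7200 B_ack=0
After event 4: A_seq=274 A_ack=7200 B_seq=7200 B_ack=274

274 7200 7200 274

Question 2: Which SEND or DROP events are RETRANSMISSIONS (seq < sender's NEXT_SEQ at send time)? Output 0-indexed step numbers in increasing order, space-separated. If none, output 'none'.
Step 0: DROP seq=0 -> fresh
Step 1: SEND seq=52 -> fresh
Step 2: SEND seq=118 -> fresh
Step 3: SEND seq=7000 -> fresh
Step 4: SEND seq=0 -> retransmit
Step 5: SEND seq=274 -> fresh

Answer: 4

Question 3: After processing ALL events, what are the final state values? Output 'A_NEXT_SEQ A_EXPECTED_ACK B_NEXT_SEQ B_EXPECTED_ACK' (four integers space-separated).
Answer: 371 7200 7200 371

Derivation:
After event 0: A_seq=52 A_ack=7000 B_seq=7000 B_ack=0
After event 1: A_seq=118 A_ack=7000 B_seq=7000 B_ack=0
After event 2: A_seq=274 A_ack=7000 B_seq=7000 B_ack=0
After event 3: A_seq=274 A_ack=7200 B_seq=7200 B_ack=0
After event 4: A_seq=274 A_ack=7200 B_seq=7200 B_ack=274
After event 5: A_seq=371 A_ack=7200 B_seq=7200 B_ack=371
After event 6: A_seq=371 A_ack=7200 B_seq=7200 B_ack=371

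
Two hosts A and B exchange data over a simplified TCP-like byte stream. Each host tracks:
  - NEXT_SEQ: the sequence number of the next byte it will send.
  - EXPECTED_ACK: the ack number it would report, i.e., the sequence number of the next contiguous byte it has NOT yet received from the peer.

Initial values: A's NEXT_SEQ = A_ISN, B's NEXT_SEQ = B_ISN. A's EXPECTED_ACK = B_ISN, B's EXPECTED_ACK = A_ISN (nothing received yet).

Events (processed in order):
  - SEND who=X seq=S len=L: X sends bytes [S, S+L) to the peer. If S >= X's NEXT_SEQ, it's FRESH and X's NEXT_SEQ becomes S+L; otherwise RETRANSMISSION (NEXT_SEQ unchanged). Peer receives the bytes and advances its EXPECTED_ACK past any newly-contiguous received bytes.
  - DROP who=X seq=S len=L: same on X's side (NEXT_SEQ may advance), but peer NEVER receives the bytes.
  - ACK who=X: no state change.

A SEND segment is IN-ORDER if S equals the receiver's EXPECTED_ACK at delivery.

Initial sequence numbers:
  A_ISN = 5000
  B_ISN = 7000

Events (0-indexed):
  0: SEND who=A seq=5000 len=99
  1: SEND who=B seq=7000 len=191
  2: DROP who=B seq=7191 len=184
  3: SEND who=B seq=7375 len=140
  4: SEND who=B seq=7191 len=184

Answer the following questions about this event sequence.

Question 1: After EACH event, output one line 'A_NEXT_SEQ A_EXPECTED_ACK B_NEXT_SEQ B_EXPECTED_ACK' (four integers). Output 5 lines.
5099 7000 7000 5099
5099 7191 7191 5099
5099 7191 7375 5099
5099 7191 7515 5099
5099 7515 7515 5099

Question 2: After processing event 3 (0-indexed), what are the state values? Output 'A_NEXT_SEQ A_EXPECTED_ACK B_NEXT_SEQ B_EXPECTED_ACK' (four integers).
After event 0: A_seq=5099 A_ack=7000 B_seq=7000 B_ack=5099
After event 1: A_seq=5099 A_ack=7191 B_seq=7191 B_ack=5099
After event 2: A_seq=5099 A_ack=7191 B_seq=7375 B_ack=5099
After event 3: A_seq=5099 A_ack=7191 B_seq=7515 B_ack=5099

5099 7191 7515 5099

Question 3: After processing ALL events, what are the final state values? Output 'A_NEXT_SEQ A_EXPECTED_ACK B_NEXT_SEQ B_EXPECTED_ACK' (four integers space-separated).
After event 0: A_seq=5099 A_ack=7000 B_seq=7000 B_ack=5099
After event 1: A_seq=5099 A_ack=7191 B_seq=7191 B_ack=5099
After event 2: A_seq=5099 A_ack=7191 B_seq=7375 B_ack=5099
After event 3: A_seq=5099 A_ack=7191 B_seq=7515 B_ack=5099
After event 4: A_seq=5099 A_ack=7515 B_seq=7515 B_ack=5099

Answer: 5099 7515 7515 5099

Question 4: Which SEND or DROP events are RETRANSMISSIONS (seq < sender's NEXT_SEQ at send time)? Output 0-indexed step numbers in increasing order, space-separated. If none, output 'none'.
Answer: 4

Derivation:
Step 0: SEND seq=5000 -> fresh
Step 1: SEND seq=7000 -> fresh
Step 2: DROP seq=7191 -> fresh
Step 3: SEND seq=7375 -> fresh
Step 4: SEND seq=7191 -> retransmit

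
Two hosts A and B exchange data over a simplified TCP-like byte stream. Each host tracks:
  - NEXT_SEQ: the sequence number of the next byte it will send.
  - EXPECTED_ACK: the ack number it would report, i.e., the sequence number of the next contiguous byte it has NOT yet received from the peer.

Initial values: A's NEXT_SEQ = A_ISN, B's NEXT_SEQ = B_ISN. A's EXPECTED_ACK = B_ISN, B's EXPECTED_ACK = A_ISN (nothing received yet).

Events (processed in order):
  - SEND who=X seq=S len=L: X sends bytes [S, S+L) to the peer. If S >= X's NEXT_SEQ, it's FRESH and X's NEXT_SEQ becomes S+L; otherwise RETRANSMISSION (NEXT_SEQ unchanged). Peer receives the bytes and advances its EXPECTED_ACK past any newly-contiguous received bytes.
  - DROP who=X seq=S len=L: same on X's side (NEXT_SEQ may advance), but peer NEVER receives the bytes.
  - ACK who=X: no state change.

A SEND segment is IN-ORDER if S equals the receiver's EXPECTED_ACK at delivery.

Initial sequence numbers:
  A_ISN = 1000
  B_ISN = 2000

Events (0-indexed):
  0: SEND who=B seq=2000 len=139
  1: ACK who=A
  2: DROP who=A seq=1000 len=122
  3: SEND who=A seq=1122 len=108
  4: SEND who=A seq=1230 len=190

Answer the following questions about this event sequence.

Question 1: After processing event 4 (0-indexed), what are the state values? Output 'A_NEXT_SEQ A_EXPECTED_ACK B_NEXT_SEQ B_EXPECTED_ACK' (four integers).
After event 0: A_seq=1000 A_ack=2139 B_seq=2139 B_ack=1000
After event 1: A_seq=1000 A_ack=2139 B_seq=2139 B_ack=1000
After event 2: A_seq=1122 A_ack=2139 B_seq=2139 B_ack=1000
After event 3: A_seq=1230 A_ack=2139 B_seq=2139 B_ack=1000
After event 4: A_seq=1420 A_ack=2139 B_seq=2139 B_ack=1000

1420 2139 2139 1000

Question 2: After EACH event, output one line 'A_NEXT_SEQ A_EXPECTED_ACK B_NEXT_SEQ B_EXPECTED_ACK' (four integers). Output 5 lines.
1000 2139 2139 1000
1000 2139 2139 1000
1122 2139 2139 1000
1230 2139 2139 1000
1420 2139 2139 1000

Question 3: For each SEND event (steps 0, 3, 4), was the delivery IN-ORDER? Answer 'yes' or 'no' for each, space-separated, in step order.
Step 0: SEND seq=2000 -> in-order
Step 3: SEND seq=1122 -> out-of-order
Step 4: SEND seq=1230 -> out-of-order

Answer: yes no no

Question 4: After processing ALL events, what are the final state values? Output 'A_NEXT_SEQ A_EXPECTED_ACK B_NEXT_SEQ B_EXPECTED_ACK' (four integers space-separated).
After event 0: A_seq=1000 A_ack=2139 B_seq=2139 B_ack=1000
After event 1: A_seq=1000 A_ack=2139 B_seq=2139 B_ack=1000
After event 2: A_seq=1122 A_ack=2139 B_seq=2139 B_ack=1000
After event 3: A_seq=1230 A_ack=2139 B_seq=2139 B_ack=1000
After event 4: A_seq=1420 A_ack=2139 B_seq=2139 B_ack=1000

Answer: 1420 2139 2139 1000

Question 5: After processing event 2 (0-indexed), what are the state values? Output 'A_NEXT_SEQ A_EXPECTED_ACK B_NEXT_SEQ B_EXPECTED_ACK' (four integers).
After event 0: A_seq=1000 A_ack=2139 B_seq=2139 B_ack=1000
After event 1: A_seq=1000 A_ack=2139 B_seq=2139 B_ack=1000
After event 2: A_seq=1122 A_ack=2139 B_seq=2139 B_ack=1000

1122 2139 2139 1000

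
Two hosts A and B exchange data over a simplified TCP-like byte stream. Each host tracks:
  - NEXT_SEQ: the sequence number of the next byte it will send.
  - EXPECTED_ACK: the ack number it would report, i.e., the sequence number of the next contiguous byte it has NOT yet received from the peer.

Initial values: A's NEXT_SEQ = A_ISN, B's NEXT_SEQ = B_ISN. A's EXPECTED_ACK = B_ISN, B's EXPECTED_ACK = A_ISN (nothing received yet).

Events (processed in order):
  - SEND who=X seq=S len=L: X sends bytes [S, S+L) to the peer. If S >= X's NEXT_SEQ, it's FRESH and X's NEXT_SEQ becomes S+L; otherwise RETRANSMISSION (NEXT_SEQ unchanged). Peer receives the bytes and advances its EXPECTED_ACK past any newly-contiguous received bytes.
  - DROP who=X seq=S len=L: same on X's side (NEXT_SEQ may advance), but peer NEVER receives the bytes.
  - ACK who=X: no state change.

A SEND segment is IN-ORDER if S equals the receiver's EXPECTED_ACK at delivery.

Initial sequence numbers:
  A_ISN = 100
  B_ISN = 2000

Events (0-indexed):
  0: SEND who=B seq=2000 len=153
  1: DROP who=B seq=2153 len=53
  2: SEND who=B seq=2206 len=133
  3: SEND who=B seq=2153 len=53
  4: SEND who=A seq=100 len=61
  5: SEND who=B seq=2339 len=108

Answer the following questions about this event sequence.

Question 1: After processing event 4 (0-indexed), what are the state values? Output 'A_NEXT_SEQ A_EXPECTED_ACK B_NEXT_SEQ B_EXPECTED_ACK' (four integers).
After event 0: A_seq=100 A_ack=2153 B_seq=2153 B_ack=100
After event 1: A_seq=100 A_ack=2153 B_seq=2206 B_ack=100
After event 2: A_seq=100 A_ack=2153 B_seq=2339 B_ack=100
After event 3: A_seq=100 A_ack=2339 B_seq=2339 B_ack=100
After event 4: A_seq=161 A_ack=2339 B_seq=2339 B_ack=161

161 2339 2339 161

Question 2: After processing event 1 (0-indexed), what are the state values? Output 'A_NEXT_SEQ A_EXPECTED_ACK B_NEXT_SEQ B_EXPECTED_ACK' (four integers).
After event 0: A_seq=100 A_ack=2153 B_seq=2153 B_ack=100
After event 1: A_seq=100 A_ack=2153 B_seq=2206 B_ack=100

100 2153 2206 100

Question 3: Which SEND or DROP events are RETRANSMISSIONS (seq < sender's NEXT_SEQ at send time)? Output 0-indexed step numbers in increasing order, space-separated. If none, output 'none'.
Answer: 3

Derivation:
Step 0: SEND seq=2000 -> fresh
Step 1: DROP seq=2153 -> fresh
Step 2: SEND seq=2206 -> fresh
Step 3: SEND seq=2153 -> retransmit
Step 4: SEND seq=100 -> fresh
Step 5: SEND seq=2339 -> fresh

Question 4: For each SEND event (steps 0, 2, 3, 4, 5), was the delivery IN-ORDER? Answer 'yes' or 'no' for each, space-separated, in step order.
Step 0: SEND seq=2000 -> in-order
Step 2: SEND seq=2206 -> out-of-order
Step 3: SEND seq=2153 -> in-order
Step 4: SEND seq=100 -> in-order
Step 5: SEND seq=2339 -> in-order

Answer: yes no yes yes yes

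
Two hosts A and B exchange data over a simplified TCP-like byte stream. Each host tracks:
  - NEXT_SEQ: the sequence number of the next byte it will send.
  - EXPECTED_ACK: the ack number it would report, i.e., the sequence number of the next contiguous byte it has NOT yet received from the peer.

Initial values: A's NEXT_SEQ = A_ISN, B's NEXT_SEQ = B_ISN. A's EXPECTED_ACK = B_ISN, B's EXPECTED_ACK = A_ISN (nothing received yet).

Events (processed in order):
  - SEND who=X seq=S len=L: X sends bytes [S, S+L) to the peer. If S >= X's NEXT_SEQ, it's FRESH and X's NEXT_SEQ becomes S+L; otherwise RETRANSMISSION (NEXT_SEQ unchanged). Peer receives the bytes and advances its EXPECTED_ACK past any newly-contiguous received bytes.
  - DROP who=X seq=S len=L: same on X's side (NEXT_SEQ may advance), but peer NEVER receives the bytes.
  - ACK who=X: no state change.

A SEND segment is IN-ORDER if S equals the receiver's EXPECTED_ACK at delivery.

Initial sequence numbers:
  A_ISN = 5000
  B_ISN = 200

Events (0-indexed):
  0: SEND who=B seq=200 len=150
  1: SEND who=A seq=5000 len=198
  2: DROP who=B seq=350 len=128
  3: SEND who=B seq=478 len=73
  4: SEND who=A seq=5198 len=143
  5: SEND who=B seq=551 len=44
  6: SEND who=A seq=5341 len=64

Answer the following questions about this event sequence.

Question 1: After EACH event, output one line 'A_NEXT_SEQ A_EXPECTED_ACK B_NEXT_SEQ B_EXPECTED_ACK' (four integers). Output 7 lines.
5000 350 350 5000
5198 350 350 5198
5198 350 478 5198
5198 350 551 5198
5341 350 551 5341
5341 350 595 5341
5405 350 595 5405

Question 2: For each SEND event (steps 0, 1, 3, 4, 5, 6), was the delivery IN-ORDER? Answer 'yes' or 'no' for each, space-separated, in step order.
Answer: yes yes no yes no yes

Derivation:
Step 0: SEND seq=200 -> in-order
Step 1: SEND seq=5000 -> in-order
Step 3: SEND seq=478 -> out-of-order
Step 4: SEND seq=5198 -> in-order
Step 5: SEND seq=551 -> out-of-order
Step 6: SEND seq=5341 -> in-order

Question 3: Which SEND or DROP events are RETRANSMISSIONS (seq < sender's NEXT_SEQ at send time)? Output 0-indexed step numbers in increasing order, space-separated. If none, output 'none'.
Step 0: SEND seq=200 -> fresh
Step 1: SEND seq=5000 -> fresh
Step 2: DROP seq=350 -> fresh
Step 3: SEND seq=478 -> fresh
Step 4: SEND seq=5198 -> fresh
Step 5: SEND seq=551 -> fresh
Step 6: SEND seq=5341 -> fresh

Answer: none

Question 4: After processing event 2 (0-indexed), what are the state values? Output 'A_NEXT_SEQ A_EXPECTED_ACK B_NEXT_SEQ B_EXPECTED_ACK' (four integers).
After event 0: A_seq=5000 A_ack=350 B_seq=350 B_ack=5000
After event 1: A_seq=5198 A_ack=350 B_seq=350 B_ack=5198
After event 2: A_seq=5198 A_ack=350 B_seq=478 B_ack=5198

5198 350 478 5198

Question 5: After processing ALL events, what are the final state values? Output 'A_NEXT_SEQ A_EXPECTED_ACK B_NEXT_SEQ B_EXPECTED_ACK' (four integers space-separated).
Answer: 5405 350 595 5405

Derivation:
After event 0: A_seq=5000 A_ack=350 B_seq=350 B_ack=5000
After event 1: A_seq=5198 A_ack=350 B_seq=350 B_ack=5198
After event 2: A_seq=5198 A_ack=350 B_seq=478 B_ack=5198
After event 3: A_seq=5198 A_ack=350 B_seq=551 B_ack=5198
After event 4: A_seq=5341 A_ack=350 B_seq=551 B_ack=5341
After event 5: A_seq=5341 A_ack=350 B_seq=595 B_ack=5341
After event 6: A_seq=5405 A_ack=350 B_seq=595 B_ack=5405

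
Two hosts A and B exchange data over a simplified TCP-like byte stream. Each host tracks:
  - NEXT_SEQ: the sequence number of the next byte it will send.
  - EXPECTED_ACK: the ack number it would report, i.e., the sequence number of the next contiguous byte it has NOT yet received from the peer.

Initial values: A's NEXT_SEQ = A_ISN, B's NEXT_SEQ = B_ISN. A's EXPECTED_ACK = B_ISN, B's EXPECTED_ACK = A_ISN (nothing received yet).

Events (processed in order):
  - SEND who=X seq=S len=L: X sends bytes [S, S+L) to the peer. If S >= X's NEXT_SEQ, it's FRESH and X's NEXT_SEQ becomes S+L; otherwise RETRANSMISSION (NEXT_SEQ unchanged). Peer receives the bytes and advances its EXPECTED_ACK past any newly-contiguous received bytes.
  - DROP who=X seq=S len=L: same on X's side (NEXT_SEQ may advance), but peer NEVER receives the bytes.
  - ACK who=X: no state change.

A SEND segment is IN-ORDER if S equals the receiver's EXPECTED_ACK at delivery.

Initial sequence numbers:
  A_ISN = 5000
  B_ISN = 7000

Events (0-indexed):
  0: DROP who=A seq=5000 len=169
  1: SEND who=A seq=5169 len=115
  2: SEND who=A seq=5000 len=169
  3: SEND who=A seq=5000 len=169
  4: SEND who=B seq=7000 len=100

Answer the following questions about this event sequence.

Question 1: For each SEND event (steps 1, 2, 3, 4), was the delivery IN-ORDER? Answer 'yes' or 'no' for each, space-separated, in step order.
Answer: no yes no yes

Derivation:
Step 1: SEND seq=5169 -> out-of-order
Step 2: SEND seq=5000 -> in-order
Step 3: SEND seq=5000 -> out-of-order
Step 4: SEND seq=7000 -> in-order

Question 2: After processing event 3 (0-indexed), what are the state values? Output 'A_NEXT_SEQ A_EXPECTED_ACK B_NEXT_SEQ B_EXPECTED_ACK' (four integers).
After event 0: A_seq=5169 A_ack=7000 B_seq=7000 B_ack=5000
After event 1: A_seq=5284 A_ack=7000 B_seq=7000 B_ack=5000
After event 2: A_seq=5284 A_ack=7000 B_seq=7000 B_ack=5284
After event 3: A_seq=5284 A_ack=7000 B_seq=7000 B_ack=5284

5284 7000 7000 5284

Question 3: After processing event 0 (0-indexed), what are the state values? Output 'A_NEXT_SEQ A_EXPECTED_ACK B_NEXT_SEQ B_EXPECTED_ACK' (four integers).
After event 0: A_seq=5169 A_ack=7000 B_seq=7000 B_ack=5000

5169 7000 7000 5000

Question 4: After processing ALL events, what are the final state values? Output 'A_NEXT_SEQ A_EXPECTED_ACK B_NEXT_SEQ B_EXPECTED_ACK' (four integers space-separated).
After event 0: A_seq=5169 A_ack=7000 B_seq=7000 B_ack=5000
After event 1: A_seq=5284 A_ack=7000 B_seq=7000 B_ack=5000
After event 2: A_seq=5284 A_ack=7000 B_seq=7000 B_ack=5284
After event 3: A_seq=5284 A_ack=7000 B_seq=7000 B_ack=5284
After event 4: A_seq=5284 A_ack=7100 B_seq=7100 B_ack=5284

Answer: 5284 7100 7100 5284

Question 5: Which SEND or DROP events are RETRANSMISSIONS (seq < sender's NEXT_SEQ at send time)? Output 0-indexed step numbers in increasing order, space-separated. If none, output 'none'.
Answer: 2 3

Derivation:
Step 0: DROP seq=5000 -> fresh
Step 1: SEND seq=5169 -> fresh
Step 2: SEND seq=5000 -> retransmit
Step 3: SEND seq=5000 -> retransmit
Step 4: SEND seq=7000 -> fresh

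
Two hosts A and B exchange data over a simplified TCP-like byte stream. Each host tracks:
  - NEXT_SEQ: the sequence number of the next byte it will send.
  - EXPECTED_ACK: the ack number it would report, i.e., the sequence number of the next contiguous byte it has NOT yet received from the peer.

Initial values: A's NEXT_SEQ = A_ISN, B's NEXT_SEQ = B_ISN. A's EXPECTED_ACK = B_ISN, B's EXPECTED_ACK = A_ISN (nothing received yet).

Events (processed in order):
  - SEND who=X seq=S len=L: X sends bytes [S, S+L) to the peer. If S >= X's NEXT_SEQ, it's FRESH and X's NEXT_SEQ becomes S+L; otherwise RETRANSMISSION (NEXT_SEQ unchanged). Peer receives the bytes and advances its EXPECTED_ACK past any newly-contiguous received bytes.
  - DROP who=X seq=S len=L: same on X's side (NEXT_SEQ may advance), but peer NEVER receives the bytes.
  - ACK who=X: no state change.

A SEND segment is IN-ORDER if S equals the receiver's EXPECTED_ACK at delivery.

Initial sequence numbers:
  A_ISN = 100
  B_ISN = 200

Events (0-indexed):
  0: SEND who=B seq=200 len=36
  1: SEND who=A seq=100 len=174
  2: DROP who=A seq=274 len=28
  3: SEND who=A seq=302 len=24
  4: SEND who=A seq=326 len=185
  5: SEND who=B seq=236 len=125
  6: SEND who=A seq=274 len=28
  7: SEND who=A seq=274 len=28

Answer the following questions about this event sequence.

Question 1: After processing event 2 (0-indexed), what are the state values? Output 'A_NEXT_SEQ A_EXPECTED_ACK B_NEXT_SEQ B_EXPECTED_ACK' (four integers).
After event 0: A_seq=100 A_ack=236 B_seq=236 B_ack=100
After event 1: A_seq=274 A_ack=236 B_seq=236 B_ack=274
After event 2: A_seq=302 A_ack=236 B_seq=236 B_ack=274

302 236 236 274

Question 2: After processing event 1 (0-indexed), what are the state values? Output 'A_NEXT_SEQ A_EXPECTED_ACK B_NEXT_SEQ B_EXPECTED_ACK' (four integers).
After event 0: A_seq=100 A_ack=236 B_seq=236 B_ack=100
After event 1: A_seq=274 A_ack=236 B_seq=236 B_ack=274

274 236 236 274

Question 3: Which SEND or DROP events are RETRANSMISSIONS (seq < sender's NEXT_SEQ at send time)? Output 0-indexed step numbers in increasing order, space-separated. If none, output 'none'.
Step 0: SEND seq=200 -> fresh
Step 1: SEND seq=100 -> fresh
Step 2: DROP seq=274 -> fresh
Step 3: SEND seq=302 -> fresh
Step 4: SEND seq=326 -> fresh
Step 5: SEND seq=236 -> fresh
Step 6: SEND seq=274 -> retransmit
Step 7: SEND seq=274 -> retransmit

Answer: 6 7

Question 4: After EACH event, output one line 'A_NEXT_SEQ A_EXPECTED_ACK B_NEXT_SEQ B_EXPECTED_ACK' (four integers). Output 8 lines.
100 236 236 100
274 236 236 274
302 236 236 274
326 236 236 274
511 236 236 274
511 361 361 274
511 361 361 511
511 361 361 511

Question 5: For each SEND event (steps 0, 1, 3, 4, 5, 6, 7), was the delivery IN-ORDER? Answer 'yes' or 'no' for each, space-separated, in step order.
Answer: yes yes no no yes yes no

Derivation:
Step 0: SEND seq=200 -> in-order
Step 1: SEND seq=100 -> in-order
Step 3: SEND seq=302 -> out-of-order
Step 4: SEND seq=326 -> out-of-order
Step 5: SEND seq=236 -> in-order
Step 6: SEND seq=274 -> in-order
Step 7: SEND seq=274 -> out-of-order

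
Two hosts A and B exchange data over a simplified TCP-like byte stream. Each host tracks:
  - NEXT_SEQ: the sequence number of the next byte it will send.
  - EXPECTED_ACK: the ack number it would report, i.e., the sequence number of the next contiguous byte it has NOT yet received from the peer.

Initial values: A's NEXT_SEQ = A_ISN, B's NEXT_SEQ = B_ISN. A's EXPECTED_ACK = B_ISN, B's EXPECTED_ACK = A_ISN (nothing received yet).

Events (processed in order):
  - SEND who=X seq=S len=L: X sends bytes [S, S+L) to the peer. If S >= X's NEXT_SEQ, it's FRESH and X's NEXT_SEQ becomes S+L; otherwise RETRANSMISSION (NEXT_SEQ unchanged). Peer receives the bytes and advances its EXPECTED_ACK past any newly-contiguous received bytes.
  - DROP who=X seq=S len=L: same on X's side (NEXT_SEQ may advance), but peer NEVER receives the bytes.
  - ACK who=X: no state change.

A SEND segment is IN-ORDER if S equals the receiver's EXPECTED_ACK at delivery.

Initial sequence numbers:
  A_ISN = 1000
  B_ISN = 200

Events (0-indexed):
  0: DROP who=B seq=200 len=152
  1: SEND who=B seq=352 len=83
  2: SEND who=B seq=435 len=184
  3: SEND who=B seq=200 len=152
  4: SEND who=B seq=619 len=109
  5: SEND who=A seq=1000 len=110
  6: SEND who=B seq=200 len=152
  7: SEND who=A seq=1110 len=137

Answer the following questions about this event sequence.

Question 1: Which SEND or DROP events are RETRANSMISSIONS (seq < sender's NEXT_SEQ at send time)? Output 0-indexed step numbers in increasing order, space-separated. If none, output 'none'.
Step 0: DROP seq=200 -> fresh
Step 1: SEND seq=352 -> fresh
Step 2: SEND seq=435 -> fresh
Step 3: SEND seq=200 -> retransmit
Step 4: SEND seq=619 -> fresh
Step 5: SEND seq=1000 -> fresh
Step 6: SEND seq=200 -> retransmit
Step 7: SEND seq=1110 -> fresh

Answer: 3 6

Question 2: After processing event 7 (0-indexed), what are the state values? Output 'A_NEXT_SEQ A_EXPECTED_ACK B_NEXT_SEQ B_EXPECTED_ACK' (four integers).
After event 0: A_seq=1000 A_ack=200 B_seq=352 B_ack=1000
After event 1: A_seq=1000 A_ack=200 B_seq=435 B_ack=1000
After event 2: A_seq=1000 A_ack=200 B_seq=619 B_ack=1000
After event 3: A_seq=1000 A_ack=619 B_seq=619 B_ack=1000
After event 4: A_seq=1000 A_ack=728 B_seq=728 B_ack=1000
After event 5: A_seq=1110 A_ack=728 B_seq=728 B_ack=1110
After event 6: A_seq=1110 A_ack=728 B_seq=728 B_ack=1110
After event 7: A_seq=1247 A_ack=728 B_seq=728 B_ack=1247

1247 728 728 1247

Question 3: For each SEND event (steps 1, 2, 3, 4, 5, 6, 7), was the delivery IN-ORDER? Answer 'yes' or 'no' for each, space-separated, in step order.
Step 1: SEND seq=352 -> out-of-order
Step 2: SEND seq=435 -> out-of-order
Step 3: SEND seq=200 -> in-order
Step 4: SEND seq=619 -> in-order
Step 5: SEND seq=1000 -> in-order
Step 6: SEND seq=200 -> out-of-order
Step 7: SEND seq=1110 -> in-order

Answer: no no yes yes yes no yes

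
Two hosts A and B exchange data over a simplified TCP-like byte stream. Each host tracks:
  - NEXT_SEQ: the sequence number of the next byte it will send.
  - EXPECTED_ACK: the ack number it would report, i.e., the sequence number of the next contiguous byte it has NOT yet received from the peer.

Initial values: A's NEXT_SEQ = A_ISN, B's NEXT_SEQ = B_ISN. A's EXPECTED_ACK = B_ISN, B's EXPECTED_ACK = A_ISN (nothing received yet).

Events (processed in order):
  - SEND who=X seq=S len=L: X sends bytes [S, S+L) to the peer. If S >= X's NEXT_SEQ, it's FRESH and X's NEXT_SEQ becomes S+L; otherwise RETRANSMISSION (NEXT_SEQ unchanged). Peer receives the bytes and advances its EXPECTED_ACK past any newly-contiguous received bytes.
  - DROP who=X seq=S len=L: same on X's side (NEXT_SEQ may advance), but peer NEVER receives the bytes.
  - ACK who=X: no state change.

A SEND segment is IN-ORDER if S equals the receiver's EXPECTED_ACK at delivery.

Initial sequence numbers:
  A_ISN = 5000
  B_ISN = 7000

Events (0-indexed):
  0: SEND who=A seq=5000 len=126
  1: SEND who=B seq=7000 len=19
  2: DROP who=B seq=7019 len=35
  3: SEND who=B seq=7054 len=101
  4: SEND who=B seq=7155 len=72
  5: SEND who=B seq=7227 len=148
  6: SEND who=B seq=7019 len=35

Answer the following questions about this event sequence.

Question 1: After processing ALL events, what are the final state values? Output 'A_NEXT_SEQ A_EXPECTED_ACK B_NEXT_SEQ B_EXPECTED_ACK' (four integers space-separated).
Answer: 5126 7375 7375 5126

Derivation:
After event 0: A_seq=5126 A_ack=7000 B_seq=7000 B_ack=5126
After event 1: A_seq=5126 A_ack=7019 B_seq=7019 B_ack=5126
After event 2: A_seq=5126 A_ack=7019 B_seq=7054 B_ack=5126
After event 3: A_seq=5126 A_ack=7019 B_seq=7155 B_ack=5126
After event 4: A_seq=5126 A_ack=7019 B_seq=7227 B_ack=5126
After event 5: A_seq=5126 A_ack=7019 B_seq=7375 B_ack=5126
After event 6: A_seq=5126 A_ack=7375 B_seq=7375 B_ack=5126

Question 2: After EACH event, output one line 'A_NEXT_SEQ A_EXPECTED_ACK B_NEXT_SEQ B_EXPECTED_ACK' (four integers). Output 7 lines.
5126 7000 7000 5126
5126 7019 7019 5126
5126 7019 7054 5126
5126 7019 7155 5126
5126 7019 7227 5126
5126 7019 7375 5126
5126 7375 7375 5126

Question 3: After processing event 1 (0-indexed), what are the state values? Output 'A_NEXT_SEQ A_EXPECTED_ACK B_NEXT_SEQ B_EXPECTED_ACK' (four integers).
After event 0: A_seq=5126 A_ack=7000 B_seq=7000 B_ack=5126
After event 1: A_seq=5126 A_ack=7019 B_seq=7019 B_ack=5126

5126 7019 7019 5126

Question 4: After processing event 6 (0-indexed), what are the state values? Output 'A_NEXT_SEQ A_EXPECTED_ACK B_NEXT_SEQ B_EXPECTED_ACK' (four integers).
After event 0: A_seq=5126 A_ack=7000 B_seq=7000 B_ack=5126
After event 1: A_seq=5126 A_ack=7019 B_seq=7019 B_ack=5126
After event 2: A_seq=5126 A_ack=7019 B_seq=7054 B_ack=5126
After event 3: A_seq=5126 A_ack=7019 B_seq=7155 B_ack=5126
After event 4: A_seq=5126 A_ack=7019 B_seq=7227 B_ack=5126
After event 5: A_seq=5126 A_ack=7019 B_seq=7375 B_ack=5126
After event 6: A_seq=5126 A_ack=7375 B_seq=7375 B_ack=5126

5126 7375 7375 5126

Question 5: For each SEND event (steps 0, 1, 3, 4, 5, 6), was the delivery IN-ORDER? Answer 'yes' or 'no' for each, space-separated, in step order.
Step 0: SEND seq=5000 -> in-order
Step 1: SEND seq=7000 -> in-order
Step 3: SEND seq=7054 -> out-of-order
Step 4: SEND seq=7155 -> out-of-order
Step 5: SEND seq=7227 -> out-of-order
Step 6: SEND seq=7019 -> in-order

Answer: yes yes no no no yes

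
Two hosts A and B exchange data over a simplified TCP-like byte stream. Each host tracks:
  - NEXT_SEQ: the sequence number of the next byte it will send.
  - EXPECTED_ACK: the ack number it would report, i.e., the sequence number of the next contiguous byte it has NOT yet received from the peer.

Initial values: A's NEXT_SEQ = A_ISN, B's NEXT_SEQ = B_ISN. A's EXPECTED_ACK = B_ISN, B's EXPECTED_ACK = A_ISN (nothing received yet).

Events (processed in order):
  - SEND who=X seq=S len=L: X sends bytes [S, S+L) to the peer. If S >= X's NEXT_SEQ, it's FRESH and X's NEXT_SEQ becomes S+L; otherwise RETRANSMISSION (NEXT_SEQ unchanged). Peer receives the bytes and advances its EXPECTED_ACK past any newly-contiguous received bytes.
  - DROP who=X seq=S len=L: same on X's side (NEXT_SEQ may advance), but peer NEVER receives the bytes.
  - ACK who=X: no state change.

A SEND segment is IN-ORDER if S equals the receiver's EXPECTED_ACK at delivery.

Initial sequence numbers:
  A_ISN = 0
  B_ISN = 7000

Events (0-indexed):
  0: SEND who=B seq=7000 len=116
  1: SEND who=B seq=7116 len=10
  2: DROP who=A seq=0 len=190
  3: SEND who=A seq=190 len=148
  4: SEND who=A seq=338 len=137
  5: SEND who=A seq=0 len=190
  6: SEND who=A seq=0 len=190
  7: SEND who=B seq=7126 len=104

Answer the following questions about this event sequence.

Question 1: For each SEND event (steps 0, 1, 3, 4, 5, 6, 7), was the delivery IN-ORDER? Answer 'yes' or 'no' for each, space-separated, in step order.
Step 0: SEND seq=7000 -> in-order
Step 1: SEND seq=7116 -> in-order
Step 3: SEND seq=190 -> out-of-order
Step 4: SEND seq=338 -> out-of-order
Step 5: SEND seq=0 -> in-order
Step 6: SEND seq=0 -> out-of-order
Step 7: SEND seq=7126 -> in-order

Answer: yes yes no no yes no yes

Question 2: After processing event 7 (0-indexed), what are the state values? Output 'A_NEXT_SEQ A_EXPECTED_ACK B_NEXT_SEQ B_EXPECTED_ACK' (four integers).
After event 0: A_seq=0 A_ack=7116 B_seq=7116 B_ack=0
After event 1: A_seq=0 A_ack=7126 B_seq=7126 B_ack=0
After event 2: A_seq=190 A_ack=7126 B_seq=7126 B_ack=0
After event 3: A_seq=338 A_ack=7126 B_seq=7126 B_ack=0
After event 4: A_seq=475 A_ack=7126 B_seq=7126 B_ack=0
After event 5: A_seq=475 A_ack=7126 B_seq=7126 B_ack=475
After event 6: A_seq=475 A_ack=7126 B_seq=7126 B_ack=475
After event 7: A_seq=475 A_ack=7230 B_seq=7230 B_ack=475

475 7230 7230 475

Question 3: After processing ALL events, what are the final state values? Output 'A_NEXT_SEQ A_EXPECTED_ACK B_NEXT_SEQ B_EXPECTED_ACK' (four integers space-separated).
Answer: 475 7230 7230 475

Derivation:
After event 0: A_seq=0 A_ack=7116 B_seq=7116 B_ack=0
After event 1: A_seq=0 A_ack=7126 B_seq=7126 B_ack=0
After event 2: A_seq=190 A_ack=7126 B_seq=7126 B_ack=0
After event 3: A_seq=338 A_ack=7126 B_seq=7126 B_ack=0
After event 4: A_seq=475 A_ack=7126 B_seq=7126 B_ack=0
After event 5: A_seq=475 A_ack=7126 B_seq=7126 B_ack=475
After event 6: A_seq=475 A_ack=7126 B_seq=7126 B_ack=475
After event 7: A_seq=475 A_ack=7230 B_seq=7230 B_ack=475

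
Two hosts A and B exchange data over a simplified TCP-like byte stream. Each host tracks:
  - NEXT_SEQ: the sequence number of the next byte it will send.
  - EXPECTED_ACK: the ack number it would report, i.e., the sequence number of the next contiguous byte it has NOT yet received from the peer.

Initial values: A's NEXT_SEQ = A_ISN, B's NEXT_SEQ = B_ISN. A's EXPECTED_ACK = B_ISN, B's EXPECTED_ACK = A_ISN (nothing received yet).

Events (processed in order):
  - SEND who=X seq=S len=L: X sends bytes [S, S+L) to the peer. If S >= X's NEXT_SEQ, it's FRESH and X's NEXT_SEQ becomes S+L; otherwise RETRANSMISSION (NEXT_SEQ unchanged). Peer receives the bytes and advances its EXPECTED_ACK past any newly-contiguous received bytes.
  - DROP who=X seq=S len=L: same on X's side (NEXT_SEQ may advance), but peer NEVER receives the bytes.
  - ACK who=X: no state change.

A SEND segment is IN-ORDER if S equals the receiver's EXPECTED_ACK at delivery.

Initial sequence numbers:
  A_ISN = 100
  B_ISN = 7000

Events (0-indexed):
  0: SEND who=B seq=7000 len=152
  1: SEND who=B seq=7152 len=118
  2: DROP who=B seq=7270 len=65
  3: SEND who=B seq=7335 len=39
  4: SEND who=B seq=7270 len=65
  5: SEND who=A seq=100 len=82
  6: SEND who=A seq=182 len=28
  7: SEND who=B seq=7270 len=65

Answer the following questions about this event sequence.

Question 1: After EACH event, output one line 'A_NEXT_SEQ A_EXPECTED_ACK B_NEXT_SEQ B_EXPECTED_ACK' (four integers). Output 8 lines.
100 7152 7152 100
100 7270 7270 100
100 7270 7335 100
100 7270 7374 100
100 7374 7374 100
182 7374 7374 182
210 7374 7374 210
210 7374 7374 210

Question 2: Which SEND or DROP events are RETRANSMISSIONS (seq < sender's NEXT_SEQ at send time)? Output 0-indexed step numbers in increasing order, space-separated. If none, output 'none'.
Answer: 4 7

Derivation:
Step 0: SEND seq=7000 -> fresh
Step 1: SEND seq=7152 -> fresh
Step 2: DROP seq=7270 -> fresh
Step 3: SEND seq=7335 -> fresh
Step 4: SEND seq=7270 -> retransmit
Step 5: SEND seq=100 -> fresh
Step 6: SEND seq=182 -> fresh
Step 7: SEND seq=7270 -> retransmit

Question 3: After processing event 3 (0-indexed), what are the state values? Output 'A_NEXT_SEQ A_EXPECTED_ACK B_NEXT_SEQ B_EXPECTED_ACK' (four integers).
After event 0: A_seq=100 A_ack=7152 B_seq=7152 B_ack=100
After event 1: A_seq=100 A_ack=7270 B_seq=7270 B_ack=100
After event 2: A_seq=100 A_ack=7270 B_seq=7335 B_ack=100
After event 3: A_seq=100 A_ack=7270 B_seq=7374 B_ack=100

100 7270 7374 100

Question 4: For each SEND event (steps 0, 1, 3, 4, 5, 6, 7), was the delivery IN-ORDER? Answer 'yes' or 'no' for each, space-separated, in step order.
Answer: yes yes no yes yes yes no

Derivation:
Step 0: SEND seq=7000 -> in-order
Step 1: SEND seq=7152 -> in-order
Step 3: SEND seq=7335 -> out-of-order
Step 4: SEND seq=7270 -> in-order
Step 5: SEND seq=100 -> in-order
Step 6: SEND seq=182 -> in-order
Step 7: SEND seq=7270 -> out-of-order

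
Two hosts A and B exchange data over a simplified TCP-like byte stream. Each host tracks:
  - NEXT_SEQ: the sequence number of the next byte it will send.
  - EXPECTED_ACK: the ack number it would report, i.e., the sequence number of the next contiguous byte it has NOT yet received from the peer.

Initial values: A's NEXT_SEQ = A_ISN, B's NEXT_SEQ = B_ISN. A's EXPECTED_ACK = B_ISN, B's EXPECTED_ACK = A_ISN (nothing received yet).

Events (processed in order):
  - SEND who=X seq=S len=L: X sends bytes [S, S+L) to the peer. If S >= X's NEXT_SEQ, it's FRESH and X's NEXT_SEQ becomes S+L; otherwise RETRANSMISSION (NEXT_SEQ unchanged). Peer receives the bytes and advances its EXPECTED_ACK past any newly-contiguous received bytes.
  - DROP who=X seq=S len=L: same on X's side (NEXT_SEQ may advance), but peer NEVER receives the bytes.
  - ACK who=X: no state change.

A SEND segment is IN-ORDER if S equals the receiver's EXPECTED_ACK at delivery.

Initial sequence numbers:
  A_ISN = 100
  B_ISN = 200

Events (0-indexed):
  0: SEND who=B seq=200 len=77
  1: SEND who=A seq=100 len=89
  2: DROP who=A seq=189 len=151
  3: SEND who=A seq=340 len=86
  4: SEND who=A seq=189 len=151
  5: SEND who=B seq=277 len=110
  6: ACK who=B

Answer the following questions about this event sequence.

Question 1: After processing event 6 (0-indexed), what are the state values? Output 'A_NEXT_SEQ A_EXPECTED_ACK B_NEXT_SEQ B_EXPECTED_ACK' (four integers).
After event 0: A_seq=100 A_ack=277 B_seq=277 B_ack=100
After event 1: A_seq=189 A_ack=277 B_seq=277 B_ack=189
After event 2: A_seq=340 A_ack=277 B_seq=277 B_ack=189
After event 3: A_seq=426 A_ack=277 B_seq=277 B_ack=189
After event 4: A_seq=426 A_ack=277 B_seq=277 B_ack=426
After event 5: A_seq=426 A_ack=387 B_seq=387 B_ack=426
After event 6: A_seq=426 A_ack=387 B_seq=387 B_ack=426

426 387 387 426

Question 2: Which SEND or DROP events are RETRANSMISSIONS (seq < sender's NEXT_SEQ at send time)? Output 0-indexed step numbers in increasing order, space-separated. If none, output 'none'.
Answer: 4

Derivation:
Step 0: SEND seq=200 -> fresh
Step 1: SEND seq=100 -> fresh
Step 2: DROP seq=189 -> fresh
Step 3: SEND seq=340 -> fresh
Step 4: SEND seq=189 -> retransmit
Step 5: SEND seq=277 -> fresh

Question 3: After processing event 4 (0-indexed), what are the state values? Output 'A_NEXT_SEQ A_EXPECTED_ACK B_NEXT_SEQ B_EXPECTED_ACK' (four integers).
After event 0: A_seq=100 A_ack=277 B_seq=277 B_ack=100
After event 1: A_seq=189 A_ack=277 B_seq=277 B_ack=189
After event 2: A_seq=340 A_ack=277 B_seq=277 B_ack=189
After event 3: A_seq=426 A_ack=277 B_seq=277 B_ack=189
After event 4: A_seq=426 A_ack=277 B_seq=277 B_ack=426

426 277 277 426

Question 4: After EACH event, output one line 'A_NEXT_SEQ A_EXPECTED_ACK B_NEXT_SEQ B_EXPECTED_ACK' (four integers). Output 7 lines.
100 277 277 100
189 277 277 189
340 277 277 189
426 277 277 189
426 277 277 426
426 387 387 426
426 387 387 426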